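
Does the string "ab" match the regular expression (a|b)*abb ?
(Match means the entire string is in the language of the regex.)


|string| = 2; first = 'a'; last = 'b'

No, "ab" does not match (a|b)*abb


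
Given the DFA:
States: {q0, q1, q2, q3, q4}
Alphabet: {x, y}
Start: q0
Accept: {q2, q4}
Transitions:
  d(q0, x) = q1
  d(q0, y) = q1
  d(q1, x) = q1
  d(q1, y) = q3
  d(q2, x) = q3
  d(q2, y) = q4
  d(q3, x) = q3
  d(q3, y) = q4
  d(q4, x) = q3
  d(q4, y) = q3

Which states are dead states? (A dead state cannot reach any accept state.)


Forward reachability from each state:
  q0 -> reaches accept state q4 (live)
  q1 -> reaches accept state q4 (live)
  q2 -> reaches accept state q2 (live)
  q3 -> reaches accept state q4 (live)
  q4 -> reaches accept state q4 (live)

None (all states can reach an accept state)


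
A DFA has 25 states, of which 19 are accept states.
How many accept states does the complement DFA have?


Complement swaps accept and non-accept states.
25 - 19 = 6

6


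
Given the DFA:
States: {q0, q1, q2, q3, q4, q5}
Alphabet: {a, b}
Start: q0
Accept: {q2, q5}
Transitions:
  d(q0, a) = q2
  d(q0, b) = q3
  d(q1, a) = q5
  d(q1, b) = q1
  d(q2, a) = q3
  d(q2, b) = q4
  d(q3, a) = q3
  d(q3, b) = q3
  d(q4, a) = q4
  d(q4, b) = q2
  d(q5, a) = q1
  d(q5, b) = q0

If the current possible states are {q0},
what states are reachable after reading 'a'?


Apply transition on 'a' from each current state:
  d(q0, a) = q2

{q2}


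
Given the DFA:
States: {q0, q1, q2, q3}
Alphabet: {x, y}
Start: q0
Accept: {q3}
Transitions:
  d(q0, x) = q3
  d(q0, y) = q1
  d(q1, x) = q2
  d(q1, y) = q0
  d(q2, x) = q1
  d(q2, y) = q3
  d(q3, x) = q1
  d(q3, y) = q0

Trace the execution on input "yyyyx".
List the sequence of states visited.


Input: yyyyx
d(q0, y) = q1
d(q1, y) = q0
d(q0, y) = q1
d(q1, y) = q0
d(q0, x) = q3


q0 -> q1 -> q0 -> q1 -> q0 -> q3


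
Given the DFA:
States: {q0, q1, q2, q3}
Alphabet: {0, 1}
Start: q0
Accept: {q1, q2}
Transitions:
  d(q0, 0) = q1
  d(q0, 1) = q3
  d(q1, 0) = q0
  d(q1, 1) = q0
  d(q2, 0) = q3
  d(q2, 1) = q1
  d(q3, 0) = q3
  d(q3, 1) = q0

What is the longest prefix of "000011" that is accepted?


Run the DFA, marking each prefix where the state is accepting:
  "" -> q0 [reject]
  "0" -> q1 [accept]
  "00" -> q0 [reject]
  "000" -> q1 [accept]
  "0000" -> q0 [reject]
  "00001" -> q3 [reject]
  "000011" -> q0 [reject]

"000"


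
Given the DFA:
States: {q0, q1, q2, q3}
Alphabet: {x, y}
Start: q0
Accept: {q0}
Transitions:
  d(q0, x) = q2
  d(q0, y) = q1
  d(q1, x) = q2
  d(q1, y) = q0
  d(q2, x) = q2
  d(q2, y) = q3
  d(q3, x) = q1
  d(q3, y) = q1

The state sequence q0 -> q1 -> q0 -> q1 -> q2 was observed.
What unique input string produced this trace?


Trace back each transition to find the symbol:
  q0 --[y]--> q1
  q1 --[y]--> q0
  q0 --[y]--> q1
  q1 --[x]--> q2

"yyyx"


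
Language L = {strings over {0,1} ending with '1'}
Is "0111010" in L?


last symbol = '0'

No, "0111010" is not in L


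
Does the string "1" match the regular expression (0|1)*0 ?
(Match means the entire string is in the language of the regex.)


|string| = 1; first = '1'; last = '1'

No, "1" does not match (0|1)*0


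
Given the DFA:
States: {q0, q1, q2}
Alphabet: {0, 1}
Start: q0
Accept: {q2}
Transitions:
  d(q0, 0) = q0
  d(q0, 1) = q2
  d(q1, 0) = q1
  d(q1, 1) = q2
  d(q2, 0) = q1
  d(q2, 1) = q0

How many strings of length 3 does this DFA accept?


Enumerating all length-3 strings:
  "000" -> q0 [reject]
  "001" -> q2 [accept]
  "010" -> q1 [reject]
  "011" -> q0 [reject]
  "100" -> q1 [reject]
  "101" -> q2 [accept]
  "110" -> q0 [reject]
  "111" -> q2 [accept]

3 out of 8


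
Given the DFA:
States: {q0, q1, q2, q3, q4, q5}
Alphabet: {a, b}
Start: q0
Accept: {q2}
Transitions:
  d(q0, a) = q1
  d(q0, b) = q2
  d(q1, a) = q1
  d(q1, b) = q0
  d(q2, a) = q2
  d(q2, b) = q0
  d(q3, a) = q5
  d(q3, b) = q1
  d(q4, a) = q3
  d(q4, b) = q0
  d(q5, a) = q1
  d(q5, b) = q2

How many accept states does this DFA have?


Accept states listed: {q2}
Counting: q2(1)

1


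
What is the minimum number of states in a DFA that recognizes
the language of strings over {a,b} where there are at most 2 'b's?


States: count = 0, 1, ..., 2 (all accepting; 3 states), plus a dead state for count > 2.
Total: 3 + 1 = 4.

4


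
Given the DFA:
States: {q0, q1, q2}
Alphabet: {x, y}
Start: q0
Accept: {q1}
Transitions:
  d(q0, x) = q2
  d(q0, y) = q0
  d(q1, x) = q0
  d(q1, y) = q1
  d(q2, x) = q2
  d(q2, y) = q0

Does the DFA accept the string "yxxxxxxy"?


Trace: q0 -> q0 -> q2 -> q2 -> q2 -> q2 -> q2 -> q2 -> q0
Final state: q0
Accept states: {q1}

No, rejected (final state q0 is not an accept state)


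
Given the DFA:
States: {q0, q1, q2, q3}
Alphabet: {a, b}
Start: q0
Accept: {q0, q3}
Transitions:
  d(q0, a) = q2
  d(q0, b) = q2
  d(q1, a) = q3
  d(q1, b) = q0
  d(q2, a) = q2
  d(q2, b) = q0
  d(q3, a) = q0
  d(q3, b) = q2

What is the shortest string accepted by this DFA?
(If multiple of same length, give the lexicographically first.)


BFS by string length (lex-first path to each state shown):
  len 0: q0<-""
Found accept state at length 0.

"" (empty string)


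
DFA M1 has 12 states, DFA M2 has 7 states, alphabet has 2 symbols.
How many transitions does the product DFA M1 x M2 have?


Product DFA has 12 * 7 = 84 states.
Each has 2 transitions: 84 * 2 = 168

168


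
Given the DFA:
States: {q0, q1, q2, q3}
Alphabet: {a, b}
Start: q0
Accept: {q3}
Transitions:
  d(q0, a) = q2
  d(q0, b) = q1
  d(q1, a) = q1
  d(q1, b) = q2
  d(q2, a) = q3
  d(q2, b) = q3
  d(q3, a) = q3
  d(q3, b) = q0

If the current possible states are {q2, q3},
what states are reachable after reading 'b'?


Apply transition on 'b' from each current state:
  d(q2, b) = q3
  d(q3, b) = q0

{q0, q3}


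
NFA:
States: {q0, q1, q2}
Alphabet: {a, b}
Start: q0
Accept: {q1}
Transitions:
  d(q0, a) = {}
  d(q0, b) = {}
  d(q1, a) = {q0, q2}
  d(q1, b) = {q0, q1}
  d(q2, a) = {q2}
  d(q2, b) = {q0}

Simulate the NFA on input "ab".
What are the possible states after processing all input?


Start: {q0}
  --a--> {}
  --b--> {}

{} (empty set, no valid transitions)


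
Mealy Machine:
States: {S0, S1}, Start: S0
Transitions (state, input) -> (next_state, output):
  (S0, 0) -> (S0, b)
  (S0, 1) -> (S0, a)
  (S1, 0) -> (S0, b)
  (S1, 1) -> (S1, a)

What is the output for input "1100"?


Step-by-step:
  (S0, 1) -> (S0, a)
  (S0, 1) -> (S0, a)
  (S0, 0) -> (S0, b)
  (S0, 0) -> (S0, b)

"aabb"


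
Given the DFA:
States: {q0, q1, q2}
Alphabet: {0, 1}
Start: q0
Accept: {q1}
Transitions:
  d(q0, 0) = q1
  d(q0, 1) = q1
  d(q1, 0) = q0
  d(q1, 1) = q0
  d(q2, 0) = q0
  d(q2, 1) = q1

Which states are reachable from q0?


BFS from q0:
  layer 0: {q0}
  layer 1: {q1}

{q0, q1}


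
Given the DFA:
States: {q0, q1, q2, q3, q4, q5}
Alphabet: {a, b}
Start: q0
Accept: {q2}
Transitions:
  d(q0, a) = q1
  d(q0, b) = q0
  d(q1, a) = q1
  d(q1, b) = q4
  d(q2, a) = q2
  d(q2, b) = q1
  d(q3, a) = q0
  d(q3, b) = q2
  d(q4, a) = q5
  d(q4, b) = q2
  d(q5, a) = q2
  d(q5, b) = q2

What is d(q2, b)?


Looking up transition d(q2, b)

q1


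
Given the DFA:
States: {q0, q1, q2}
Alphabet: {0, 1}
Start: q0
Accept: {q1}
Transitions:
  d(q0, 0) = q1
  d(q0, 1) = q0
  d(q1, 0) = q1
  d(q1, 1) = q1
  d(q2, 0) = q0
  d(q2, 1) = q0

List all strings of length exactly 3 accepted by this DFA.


All strings of length 3: 8 total
Accepted: 7

"000", "001", "010", "011", "100", "101", "110"


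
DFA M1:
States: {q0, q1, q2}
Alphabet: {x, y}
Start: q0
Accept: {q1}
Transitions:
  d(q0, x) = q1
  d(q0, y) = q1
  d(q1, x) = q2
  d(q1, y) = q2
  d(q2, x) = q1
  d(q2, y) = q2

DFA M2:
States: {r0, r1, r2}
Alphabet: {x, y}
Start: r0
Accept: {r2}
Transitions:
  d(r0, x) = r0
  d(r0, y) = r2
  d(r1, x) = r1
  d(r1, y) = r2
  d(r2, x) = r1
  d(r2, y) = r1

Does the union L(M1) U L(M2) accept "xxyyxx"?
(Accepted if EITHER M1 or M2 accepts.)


M1: final=q2 accepted=False
M2: final=r1 accepted=False

No, union rejects (neither accepts)


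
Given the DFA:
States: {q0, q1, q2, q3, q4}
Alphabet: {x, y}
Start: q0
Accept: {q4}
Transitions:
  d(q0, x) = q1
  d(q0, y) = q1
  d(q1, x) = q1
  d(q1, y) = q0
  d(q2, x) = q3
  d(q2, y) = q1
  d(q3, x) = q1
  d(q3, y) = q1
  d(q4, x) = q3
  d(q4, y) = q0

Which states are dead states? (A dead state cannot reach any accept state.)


Forward reachability from each state:
  q0 -> reaches {q0, q1}, no accept state (dead)
  q1 -> reaches {q0, q1}, no accept state (dead)
  q2 -> reaches {q0, q1, q2, q3}, no accept state (dead)
  q3 -> reaches {q0, q1, q3}, no accept state (dead)
  q4 -> reaches accept state q4 (live)

{q0, q1, q2, q3}


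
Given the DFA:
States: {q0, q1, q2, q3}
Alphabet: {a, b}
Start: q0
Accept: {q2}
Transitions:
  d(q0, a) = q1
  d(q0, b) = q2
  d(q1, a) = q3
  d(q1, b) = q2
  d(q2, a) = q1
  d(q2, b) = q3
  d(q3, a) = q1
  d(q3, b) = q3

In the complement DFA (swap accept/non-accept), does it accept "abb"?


Trace: q0 -> q1 -> q2 -> q3
Final: q3
Original accept: {q2}
Complement: q3 is not in original accept

Yes, complement accepts (original rejects)


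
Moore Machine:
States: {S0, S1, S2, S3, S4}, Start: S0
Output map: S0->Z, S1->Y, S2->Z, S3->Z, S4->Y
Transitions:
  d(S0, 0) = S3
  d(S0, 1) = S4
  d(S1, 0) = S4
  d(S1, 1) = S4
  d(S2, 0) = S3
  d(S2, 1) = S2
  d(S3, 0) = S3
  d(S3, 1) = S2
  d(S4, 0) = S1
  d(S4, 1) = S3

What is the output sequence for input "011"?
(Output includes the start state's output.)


Start: S0 (output Z)
  --0--> S3 (output Z)
  --1--> S2 (output Z)
  --1--> S2 (output Z)

"ZZZZ"


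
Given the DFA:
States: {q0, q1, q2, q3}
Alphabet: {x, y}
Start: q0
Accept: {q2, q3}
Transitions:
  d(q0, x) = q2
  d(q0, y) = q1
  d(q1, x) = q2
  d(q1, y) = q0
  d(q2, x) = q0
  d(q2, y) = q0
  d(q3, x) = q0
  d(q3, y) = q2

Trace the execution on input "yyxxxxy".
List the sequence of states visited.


Input: yyxxxxy
d(q0, y) = q1
d(q1, y) = q0
d(q0, x) = q2
d(q2, x) = q0
d(q0, x) = q2
d(q2, x) = q0
d(q0, y) = q1


q0 -> q1 -> q0 -> q2 -> q0 -> q2 -> q0 -> q1


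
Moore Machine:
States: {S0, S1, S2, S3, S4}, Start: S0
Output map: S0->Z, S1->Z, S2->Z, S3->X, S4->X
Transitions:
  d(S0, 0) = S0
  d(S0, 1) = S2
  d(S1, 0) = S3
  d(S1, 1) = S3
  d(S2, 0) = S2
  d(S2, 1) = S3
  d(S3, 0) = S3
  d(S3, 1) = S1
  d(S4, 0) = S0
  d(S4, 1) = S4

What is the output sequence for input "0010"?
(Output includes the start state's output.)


Start: S0 (output Z)
  --0--> S0 (output Z)
  --0--> S0 (output Z)
  --1--> S2 (output Z)
  --0--> S2 (output Z)

"ZZZZZ"


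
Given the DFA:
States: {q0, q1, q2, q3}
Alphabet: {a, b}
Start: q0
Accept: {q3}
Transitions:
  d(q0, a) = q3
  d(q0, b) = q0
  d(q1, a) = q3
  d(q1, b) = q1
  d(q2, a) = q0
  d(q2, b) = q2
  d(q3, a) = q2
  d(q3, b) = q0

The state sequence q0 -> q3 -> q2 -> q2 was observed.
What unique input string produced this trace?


Trace back each transition to find the symbol:
  q0 --[a]--> q3
  q3 --[a]--> q2
  q2 --[b]--> q2

"aab"


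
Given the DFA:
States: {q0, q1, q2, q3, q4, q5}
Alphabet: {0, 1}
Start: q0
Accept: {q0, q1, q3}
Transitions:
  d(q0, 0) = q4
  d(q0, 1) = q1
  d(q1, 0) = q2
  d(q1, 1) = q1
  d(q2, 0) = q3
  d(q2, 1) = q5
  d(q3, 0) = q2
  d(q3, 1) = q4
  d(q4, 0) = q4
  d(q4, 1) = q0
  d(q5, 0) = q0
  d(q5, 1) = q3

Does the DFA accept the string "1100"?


Trace: q0 -> q1 -> q1 -> q2 -> q3
Final state: q3
Accept states: {q0, q1, q3}

Yes, accepted (final state q3 is an accept state)


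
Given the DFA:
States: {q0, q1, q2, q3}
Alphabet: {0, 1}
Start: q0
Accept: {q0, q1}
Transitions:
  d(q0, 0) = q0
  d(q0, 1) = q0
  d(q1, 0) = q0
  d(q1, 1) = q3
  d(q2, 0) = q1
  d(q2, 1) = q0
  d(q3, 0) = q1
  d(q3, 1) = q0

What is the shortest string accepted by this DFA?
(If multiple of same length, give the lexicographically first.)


BFS by string length (lex-first path to each state shown):
  len 0: q0<-""
Found accept state at length 0.

"" (empty string)


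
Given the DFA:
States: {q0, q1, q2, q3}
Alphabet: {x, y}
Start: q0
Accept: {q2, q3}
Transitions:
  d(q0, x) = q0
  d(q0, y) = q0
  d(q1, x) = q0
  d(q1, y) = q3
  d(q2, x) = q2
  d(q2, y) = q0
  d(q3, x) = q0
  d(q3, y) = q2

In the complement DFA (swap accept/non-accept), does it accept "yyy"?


Trace: q0 -> q0 -> q0 -> q0
Final: q0
Original accept: {q2, q3}
Complement: q0 is not in original accept

Yes, complement accepts (original rejects)


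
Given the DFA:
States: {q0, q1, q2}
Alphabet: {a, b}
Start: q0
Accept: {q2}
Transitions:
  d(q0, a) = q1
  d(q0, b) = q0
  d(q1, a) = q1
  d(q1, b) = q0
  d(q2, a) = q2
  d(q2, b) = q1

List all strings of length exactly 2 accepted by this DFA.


All strings of length 2: 4 total
Accepted: 0

None


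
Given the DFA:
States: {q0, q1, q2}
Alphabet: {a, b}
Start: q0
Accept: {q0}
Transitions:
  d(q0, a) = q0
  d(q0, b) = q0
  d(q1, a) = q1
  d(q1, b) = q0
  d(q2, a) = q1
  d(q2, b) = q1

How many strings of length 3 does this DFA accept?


Enumerating all length-3 strings:
  "aaa" -> q0 [accept]
  "aab" -> q0 [accept]
  "aba" -> q0 [accept]
  "abb" -> q0 [accept]
  "baa" -> q0 [accept]
  "bab" -> q0 [accept]
  "bba" -> q0 [accept]
  "bbb" -> q0 [accept]

8 out of 8


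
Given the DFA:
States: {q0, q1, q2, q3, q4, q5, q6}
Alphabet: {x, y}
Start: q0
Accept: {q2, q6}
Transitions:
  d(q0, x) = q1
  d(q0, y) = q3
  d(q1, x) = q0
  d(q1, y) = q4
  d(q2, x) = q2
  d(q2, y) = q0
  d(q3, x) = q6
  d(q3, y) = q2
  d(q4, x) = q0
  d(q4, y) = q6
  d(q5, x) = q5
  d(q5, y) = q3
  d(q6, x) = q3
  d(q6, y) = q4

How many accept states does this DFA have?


Accept states listed: {q2, q6}
Counting: q2(1) q6(2)

2


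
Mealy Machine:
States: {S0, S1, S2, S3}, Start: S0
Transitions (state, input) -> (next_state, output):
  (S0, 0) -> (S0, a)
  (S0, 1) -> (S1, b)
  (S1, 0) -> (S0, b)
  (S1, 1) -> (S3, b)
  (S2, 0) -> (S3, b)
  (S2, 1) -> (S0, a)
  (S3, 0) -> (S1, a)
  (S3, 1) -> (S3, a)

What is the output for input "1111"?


Step-by-step:
  (S0, 1) -> (S1, b)
  (S1, 1) -> (S3, b)
  (S3, 1) -> (S3, a)
  (S3, 1) -> (S3, a)

"bbaa"


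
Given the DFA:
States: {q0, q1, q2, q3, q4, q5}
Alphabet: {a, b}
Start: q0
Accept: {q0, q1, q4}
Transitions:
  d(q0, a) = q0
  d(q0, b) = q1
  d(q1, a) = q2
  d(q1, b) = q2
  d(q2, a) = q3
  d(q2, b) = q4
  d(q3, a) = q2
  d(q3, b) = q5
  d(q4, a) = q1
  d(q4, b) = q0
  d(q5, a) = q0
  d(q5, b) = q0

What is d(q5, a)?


Looking up transition d(q5, a)

q0


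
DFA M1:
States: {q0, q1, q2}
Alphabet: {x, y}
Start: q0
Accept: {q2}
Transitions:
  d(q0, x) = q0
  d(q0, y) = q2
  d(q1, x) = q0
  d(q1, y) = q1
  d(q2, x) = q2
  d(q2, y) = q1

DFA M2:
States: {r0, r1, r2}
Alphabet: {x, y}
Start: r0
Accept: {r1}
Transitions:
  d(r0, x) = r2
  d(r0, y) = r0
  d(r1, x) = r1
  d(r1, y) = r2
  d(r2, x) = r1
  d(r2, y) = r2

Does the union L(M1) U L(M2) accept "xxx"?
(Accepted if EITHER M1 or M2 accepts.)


M1: final=q0 accepted=False
M2: final=r1 accepted=True

Yes, union accepts


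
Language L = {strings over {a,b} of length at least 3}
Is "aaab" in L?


length = 4

Yes, "aaab" is in L


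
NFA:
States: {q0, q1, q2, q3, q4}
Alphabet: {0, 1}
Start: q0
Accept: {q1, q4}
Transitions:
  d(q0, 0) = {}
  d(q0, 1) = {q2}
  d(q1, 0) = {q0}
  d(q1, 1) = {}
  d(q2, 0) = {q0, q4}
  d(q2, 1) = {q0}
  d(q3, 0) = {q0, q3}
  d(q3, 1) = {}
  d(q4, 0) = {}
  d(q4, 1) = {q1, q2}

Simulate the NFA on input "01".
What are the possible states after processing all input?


Start: {q0}
  --0--> {}
  --1--> {}

{} (empty set, no valid transitions)


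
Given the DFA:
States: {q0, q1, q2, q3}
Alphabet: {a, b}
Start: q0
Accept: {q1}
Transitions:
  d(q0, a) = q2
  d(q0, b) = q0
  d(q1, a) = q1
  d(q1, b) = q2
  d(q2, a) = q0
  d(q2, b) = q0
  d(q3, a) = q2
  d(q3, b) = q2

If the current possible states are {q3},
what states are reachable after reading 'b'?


Apply transition on 'b' from each current state:
  d(q3, b) = q2

{q2}


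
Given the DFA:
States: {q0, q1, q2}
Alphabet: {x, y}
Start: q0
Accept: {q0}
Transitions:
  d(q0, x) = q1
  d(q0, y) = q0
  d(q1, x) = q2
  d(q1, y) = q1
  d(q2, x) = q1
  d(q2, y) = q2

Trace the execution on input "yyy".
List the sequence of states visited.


Input: yyy
d(q0, y) = q0
d(q0, y) = q0
d(q0, y) = q0


q0 -> q0 -> q0 -> q0


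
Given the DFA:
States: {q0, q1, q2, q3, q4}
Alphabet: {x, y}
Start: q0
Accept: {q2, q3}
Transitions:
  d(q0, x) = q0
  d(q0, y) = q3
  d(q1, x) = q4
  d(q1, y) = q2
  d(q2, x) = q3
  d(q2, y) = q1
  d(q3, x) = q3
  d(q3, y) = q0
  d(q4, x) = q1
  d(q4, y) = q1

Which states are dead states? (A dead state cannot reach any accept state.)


Forward reachability from each state:
  q0 -> reaches accept state q3 (live)
  q1 -> reaches accept state q2 (live)
  q2 -> reaches accept state q2 (live)
  q3 -> reaches accept state q3 (live)
  q4 -> reaches accept state q2 (live)

None (all states can reach an accept state)


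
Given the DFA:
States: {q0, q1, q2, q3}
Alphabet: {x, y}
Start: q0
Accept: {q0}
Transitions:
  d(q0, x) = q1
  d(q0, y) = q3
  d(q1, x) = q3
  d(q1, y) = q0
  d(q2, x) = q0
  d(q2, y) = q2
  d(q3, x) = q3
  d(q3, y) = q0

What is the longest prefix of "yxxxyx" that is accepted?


Run the DFA, marking each prefix where the state is accepting:
  "" -> q0 [accept]
  "y" -> q3 [reject]
  "yx" -> q3 [reject]
  "yxx" -> q3 [reject]
  "yxxx" -> q3 [reject]
  "yxxxy" -> q0 [accept]
  "yxxxyx" -> q1 [reject]

"yxxxy"


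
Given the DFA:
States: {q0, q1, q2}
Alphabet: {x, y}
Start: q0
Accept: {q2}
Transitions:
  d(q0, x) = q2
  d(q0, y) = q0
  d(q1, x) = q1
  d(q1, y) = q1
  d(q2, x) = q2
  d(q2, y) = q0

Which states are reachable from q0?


BFS from q0:
  layer 0: {q0}
  layer 1: {q2}

{q0, q2}


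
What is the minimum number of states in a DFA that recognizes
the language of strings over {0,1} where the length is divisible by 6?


States track (length) mod 6.
Need 6 states: one per remainder 0..5; accept = remainder 0.

6


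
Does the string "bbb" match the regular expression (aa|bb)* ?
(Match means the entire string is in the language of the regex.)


|string| = 3; first = 'b'; last = 'b'

No, "bbb" does not match (aa|bb)*


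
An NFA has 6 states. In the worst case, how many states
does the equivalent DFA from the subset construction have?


Subset construction: one DFA state per subset of NFA states.
2^6 = 64

64


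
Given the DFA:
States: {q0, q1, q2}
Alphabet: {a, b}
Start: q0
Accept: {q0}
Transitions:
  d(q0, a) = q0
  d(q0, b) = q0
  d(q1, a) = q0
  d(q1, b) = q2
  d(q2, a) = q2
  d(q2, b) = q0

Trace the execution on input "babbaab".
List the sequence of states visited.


Input: babbaab
d(q0, b) = q0
d(q0, a) = q0
d(q0, b) = q0
d(q0, b) = q0
d(q0, a) = q0
d(q0, a) = q0
d(q0, b) = q0


q0 -> q0 -> q0 -> q0 -> q0 -> q0 -> q0 -> q0


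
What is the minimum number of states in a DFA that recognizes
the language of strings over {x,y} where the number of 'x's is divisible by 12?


States track (count of 'x') mod 12.
Need 12 states: one per remainder 0..11; accept = remainder 0.

12


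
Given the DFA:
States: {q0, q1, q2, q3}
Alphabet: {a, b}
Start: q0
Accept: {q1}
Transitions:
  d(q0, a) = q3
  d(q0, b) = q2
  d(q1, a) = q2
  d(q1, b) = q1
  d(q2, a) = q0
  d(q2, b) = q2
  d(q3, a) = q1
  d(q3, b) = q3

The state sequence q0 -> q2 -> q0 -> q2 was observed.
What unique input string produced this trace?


Trace back each transition to find the symbol:
  q0 --[b]--> q2
  q2 --[a]--> q0
  q0 --[b]--> q2

"bab"


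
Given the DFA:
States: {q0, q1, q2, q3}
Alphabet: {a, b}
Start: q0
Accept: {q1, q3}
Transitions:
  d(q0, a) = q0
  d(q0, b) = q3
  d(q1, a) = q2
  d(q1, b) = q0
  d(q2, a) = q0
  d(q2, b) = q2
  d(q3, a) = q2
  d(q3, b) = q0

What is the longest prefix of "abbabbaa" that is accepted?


Run the DFA, marking each prefix where the state is accepting:
  "" -> q0 [reject]
  "a" -> q0 [reject]
  "ab" -> q3 [accept]
  "abb" -> q0 [reject]
  "abba" -> q0 [reject]
  "abbab" -> q3 [accept]
  "abbabb" -> q0 [reject]
  "abbabba" -> q0 [reject]
  "abbabbaa" -> q0 [reject]

"abbab"


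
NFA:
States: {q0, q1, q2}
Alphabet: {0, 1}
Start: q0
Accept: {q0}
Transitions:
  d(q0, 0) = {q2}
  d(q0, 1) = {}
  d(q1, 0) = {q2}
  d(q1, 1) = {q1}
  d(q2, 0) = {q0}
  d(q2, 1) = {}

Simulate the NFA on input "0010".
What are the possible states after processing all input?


Start: {q0}
  --0--> {q2}
  --0--> {q0}
  --1--> {}
  --0--> {}

{} (empty set, no valid transitions)


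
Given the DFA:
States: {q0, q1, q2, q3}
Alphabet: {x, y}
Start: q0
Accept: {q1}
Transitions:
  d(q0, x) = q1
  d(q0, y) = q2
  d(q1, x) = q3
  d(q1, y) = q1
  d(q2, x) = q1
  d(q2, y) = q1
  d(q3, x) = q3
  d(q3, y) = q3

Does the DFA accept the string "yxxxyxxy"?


Trace: q0 -> q2 -> q1 -> q3 -> q3 -> q3 -> q3 -> q3 -> q3
Final state: q3
Accept states: {q1}

No, rejected (final state q3 is not an accept state)


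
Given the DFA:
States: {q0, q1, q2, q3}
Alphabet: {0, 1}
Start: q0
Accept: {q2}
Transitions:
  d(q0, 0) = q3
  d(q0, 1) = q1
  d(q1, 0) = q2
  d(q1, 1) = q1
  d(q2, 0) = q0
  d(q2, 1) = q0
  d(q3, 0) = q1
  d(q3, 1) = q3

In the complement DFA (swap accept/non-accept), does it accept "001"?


Trace: q0 -> q3 -> q1 -> q1
Final: q1
Original accept: {q2}
Complement: q1 is not in original accept

Yes, complement accepts (original rejects)


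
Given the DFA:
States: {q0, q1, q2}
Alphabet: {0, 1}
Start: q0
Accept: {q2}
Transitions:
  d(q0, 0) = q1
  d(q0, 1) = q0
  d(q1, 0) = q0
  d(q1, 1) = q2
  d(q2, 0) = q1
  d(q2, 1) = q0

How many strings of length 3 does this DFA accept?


Enumerating all length-3 strings:
  "000" -> q1 [reject]
  "001" -> q0 [reject]
  "010" -> q1 [reject]
  "011" -> q0 [reject]
  "100" -> q0 [reject]
  "101" -> q2 [accept]
  "110" -> q1 [reject]
  "111" -> q0 [reject]

1 out of 8


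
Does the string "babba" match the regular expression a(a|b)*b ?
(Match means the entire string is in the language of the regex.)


|string| = 5; first = 'b'; last = 'a'

No, "babba" does not match a(a|b)*b


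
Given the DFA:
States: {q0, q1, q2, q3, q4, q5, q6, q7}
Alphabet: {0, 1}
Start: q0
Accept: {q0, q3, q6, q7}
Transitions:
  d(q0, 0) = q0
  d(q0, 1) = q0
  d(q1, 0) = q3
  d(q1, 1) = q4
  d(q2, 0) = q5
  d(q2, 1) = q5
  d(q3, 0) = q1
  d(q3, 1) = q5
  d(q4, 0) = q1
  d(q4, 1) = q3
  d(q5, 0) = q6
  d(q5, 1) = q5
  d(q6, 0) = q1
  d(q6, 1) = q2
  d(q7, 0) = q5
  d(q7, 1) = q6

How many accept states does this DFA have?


Accept states listed: {q0, q3, q6, q7}
Counting: q0(1) q3(2) q6(3) q7(4)

4


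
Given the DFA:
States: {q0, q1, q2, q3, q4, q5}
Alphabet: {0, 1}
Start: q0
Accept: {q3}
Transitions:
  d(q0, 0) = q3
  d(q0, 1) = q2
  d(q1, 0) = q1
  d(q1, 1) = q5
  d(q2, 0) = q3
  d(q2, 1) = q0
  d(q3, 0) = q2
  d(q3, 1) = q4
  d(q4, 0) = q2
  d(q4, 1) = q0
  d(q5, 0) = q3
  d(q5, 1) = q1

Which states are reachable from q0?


BFS from q0:
  layer 0: {q0}
  layer 1: {q2, q3}
  layer 2: {q4}

{q0, q2, q3, q4}


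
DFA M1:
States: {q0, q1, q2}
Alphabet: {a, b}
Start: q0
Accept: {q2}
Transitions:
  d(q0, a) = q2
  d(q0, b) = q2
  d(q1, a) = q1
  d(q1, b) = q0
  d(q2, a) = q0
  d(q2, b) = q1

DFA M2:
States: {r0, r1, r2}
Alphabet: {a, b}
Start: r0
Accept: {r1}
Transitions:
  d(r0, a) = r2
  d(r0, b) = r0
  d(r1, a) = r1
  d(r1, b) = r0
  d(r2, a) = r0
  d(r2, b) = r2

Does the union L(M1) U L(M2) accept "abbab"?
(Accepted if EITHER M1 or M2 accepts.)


M1: final=q1 accepted=False
M2: final=r0 accepted=False

No, union rejects (neither accepts)


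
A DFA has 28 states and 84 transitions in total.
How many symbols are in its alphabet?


Each state has exactly one transition per symbol.
|alphabet| = transitions / states = 84 / 28 = 3

3


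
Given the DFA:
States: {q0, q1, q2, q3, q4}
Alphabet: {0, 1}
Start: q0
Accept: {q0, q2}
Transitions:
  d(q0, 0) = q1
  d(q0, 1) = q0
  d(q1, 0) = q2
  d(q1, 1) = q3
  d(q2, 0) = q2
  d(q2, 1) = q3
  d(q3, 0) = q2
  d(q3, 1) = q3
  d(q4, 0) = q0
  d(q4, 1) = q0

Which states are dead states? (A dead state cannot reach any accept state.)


Forward reachability from each state:
  q0 -> reaches accept state q0 (live)
  q1 -> reaches accept state q2 (live)
  q2 -> reaches accept state q2 (live)
  q3 -> reaches accept state q2 (live)
  q4 -> reaches accept state q0 (live)

None (all states can reach an accept state)


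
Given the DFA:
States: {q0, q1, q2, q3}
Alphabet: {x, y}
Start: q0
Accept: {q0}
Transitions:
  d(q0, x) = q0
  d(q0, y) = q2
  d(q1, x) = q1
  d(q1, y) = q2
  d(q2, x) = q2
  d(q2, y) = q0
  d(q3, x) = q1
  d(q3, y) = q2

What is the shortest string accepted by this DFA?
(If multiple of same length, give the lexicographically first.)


BFS by string length (lex-first path to each state shown):
  len 0: q0<-""
Found accept state at length 0.

"" (empty string)


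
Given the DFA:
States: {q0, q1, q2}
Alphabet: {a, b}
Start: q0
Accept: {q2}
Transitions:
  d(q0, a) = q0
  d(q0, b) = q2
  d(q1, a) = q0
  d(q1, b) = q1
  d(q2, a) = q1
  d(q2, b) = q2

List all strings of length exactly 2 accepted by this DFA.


All strings of length 2: 4 total
Accepted: 2

"ab", "bb"


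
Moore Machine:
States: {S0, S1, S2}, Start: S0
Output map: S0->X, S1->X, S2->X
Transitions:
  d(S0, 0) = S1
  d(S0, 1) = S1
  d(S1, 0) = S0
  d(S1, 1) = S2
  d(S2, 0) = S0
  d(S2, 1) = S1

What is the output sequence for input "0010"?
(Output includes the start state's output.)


Start: S0 (output X)
  --0--> S1 (output X)
  --0--> S0 (output X)
  --1--> S1 (output X)
  --0--> S0 (output X)

"XXXXX"


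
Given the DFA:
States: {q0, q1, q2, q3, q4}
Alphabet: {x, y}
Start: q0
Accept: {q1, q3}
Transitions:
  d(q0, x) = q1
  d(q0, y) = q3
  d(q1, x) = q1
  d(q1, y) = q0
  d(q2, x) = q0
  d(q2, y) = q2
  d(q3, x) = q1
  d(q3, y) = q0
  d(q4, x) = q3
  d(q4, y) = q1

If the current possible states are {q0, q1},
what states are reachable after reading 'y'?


Apply transition on 'y' from each current state:
  d(q0, y) = q3
  d(q1, y) = q0

{q0, q3}


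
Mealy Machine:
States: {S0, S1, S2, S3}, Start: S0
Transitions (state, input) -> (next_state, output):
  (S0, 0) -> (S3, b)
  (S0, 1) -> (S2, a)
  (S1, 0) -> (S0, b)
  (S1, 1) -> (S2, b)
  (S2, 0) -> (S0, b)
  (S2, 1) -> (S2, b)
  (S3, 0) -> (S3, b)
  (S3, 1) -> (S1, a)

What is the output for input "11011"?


Step-by-step:
  (S0, 1) -> (S2, a)
  (S2, 1) -> (S2, b)
  (S2, 0) -> (S0, b)
  (S0, 1) -> (S2, a)
  (S2, 1) -> (S2, b)

"abbab"


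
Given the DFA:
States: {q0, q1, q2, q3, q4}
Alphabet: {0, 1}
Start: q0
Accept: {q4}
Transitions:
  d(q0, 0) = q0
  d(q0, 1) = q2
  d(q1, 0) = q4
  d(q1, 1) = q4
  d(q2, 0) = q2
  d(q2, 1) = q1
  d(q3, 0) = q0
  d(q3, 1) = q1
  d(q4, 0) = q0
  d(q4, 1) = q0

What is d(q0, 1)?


Looking up transition d(q0, 1)

q2


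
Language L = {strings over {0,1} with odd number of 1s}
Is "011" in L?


count('1') = 2; 2 mod 2 = 0

No, "011" is not in L


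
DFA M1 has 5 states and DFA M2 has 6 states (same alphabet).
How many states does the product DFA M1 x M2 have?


Product construction pairs every M1 state with every M2 state.
5 * 6 = 30

30


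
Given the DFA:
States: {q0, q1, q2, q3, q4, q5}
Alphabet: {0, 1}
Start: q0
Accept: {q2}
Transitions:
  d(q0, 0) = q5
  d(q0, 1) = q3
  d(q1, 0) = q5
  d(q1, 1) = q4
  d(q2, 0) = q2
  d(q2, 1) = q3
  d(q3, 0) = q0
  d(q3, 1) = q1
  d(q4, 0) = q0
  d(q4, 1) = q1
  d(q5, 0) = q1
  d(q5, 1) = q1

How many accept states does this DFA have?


Accept states listed: {q2}
Counting: q2(1)

1


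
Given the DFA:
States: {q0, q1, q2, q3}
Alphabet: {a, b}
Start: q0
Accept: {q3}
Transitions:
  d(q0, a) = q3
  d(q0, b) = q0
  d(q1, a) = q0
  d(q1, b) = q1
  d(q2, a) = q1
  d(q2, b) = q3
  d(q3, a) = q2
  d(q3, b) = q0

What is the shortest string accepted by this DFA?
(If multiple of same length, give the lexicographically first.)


BFS by string length (lex-first path to each state shown):
  len 0: q0<-""
  len 1: q0<-"b", q3<-"a"
Found accept state at length 1.

"a"


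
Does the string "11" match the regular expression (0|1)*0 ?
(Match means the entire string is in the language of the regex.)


|string| = 2; first = '1'; last = '1'

No, "11" does not match (0|1)*0


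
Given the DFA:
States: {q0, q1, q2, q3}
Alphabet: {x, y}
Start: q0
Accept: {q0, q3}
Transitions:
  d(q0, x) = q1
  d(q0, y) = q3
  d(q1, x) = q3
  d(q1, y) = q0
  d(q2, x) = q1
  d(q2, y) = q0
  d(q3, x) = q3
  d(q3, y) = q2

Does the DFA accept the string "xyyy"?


Trace: q0 -> q1 -> q0 -> q3 -> q2
Final state: q2
Accept states: {q0, q3}

No, rejected (final state q2 is not an accept state)


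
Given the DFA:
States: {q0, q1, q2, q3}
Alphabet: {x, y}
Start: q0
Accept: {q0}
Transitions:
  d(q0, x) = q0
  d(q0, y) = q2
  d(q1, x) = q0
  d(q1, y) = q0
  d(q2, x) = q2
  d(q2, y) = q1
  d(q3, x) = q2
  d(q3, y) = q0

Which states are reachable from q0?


BFS from q0:
  layer 0: {q0}
  layer 1: {q2}
  layer 2: {q1}

{q0, q1, q2}


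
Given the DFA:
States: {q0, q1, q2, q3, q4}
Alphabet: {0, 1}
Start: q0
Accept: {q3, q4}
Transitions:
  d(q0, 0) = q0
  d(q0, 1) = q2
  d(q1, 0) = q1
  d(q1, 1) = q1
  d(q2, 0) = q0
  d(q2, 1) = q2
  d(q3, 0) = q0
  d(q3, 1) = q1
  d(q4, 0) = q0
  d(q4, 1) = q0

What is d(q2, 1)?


Looking up transition d(q2, 1)

q2


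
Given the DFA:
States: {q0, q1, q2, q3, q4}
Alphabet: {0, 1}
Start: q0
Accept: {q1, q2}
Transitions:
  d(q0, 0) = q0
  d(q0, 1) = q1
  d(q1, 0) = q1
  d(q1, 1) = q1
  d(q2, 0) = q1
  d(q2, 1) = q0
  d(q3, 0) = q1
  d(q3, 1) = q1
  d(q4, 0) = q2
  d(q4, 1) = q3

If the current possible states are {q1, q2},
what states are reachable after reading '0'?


Apply transition on '0' from each current state:
  d(q1, 0) = q1
  d(q2, 0) = q1

{q1}


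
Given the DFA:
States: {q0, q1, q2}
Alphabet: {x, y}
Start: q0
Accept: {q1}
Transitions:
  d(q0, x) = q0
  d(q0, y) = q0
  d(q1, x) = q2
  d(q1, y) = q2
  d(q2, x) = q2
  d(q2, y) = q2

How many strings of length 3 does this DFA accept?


Enumerating all length-3 strings:
  "xxx" -> q0 [reject]
  "xxy" -> q0 [reject]
  "xyx" -> q0 [reject]
  "xyy" -> q0 [reject]
  "yxx" -> q0 [reject]
  "yxy" -> q0 [reject]
  "yyx" -> q0 [reject]
  "yyy" -> q0 [reject]

0 out of 8


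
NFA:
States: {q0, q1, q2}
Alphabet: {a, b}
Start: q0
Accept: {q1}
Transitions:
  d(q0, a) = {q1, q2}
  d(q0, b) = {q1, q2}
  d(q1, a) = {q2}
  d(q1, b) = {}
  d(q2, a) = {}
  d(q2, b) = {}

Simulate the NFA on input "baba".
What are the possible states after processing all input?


Start: {q0}
  --b--> {q1, q2}
  --a--> {q2}
  --b--> {}
  --a--> {}

{} (empty set, no valid transitions)


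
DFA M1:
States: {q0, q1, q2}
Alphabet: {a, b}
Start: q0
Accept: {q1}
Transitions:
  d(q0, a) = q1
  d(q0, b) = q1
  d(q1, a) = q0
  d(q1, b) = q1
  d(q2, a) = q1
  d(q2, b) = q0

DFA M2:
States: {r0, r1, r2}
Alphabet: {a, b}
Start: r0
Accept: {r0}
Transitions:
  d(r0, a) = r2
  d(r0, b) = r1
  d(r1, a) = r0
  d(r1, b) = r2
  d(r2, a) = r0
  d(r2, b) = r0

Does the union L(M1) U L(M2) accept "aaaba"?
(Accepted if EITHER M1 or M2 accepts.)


M1: final=q0 accepted=False
M2: final=r2 accepted=False

No, union rejects (neither accepts)


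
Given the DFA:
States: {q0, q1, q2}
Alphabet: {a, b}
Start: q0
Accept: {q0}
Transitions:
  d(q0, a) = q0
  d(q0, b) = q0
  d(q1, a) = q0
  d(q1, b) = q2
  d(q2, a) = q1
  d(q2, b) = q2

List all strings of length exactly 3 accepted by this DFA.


All strings of length 3: 8 total
Accepted: 8

"aaa", "aab", "aba", "abb", "baa", "bab", "bba", "bbb"


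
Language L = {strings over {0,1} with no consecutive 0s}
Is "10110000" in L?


'00' occurs at index 4

No, "10110000" is not in L


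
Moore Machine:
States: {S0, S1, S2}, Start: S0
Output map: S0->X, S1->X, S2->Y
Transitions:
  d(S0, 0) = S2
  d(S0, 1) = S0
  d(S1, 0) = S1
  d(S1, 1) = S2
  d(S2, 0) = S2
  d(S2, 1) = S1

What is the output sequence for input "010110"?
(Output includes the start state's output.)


Start: S0 (output X)
  --0--> S2 (output Y)
  --1--> S1 (output X)
  --0--> S1 (output X)
  --1--> S2 (output Y)
  --1--> S1 (output X)
  --0--> S1 (output X)

"XYXXYXX"


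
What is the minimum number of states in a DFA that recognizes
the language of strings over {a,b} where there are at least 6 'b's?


States: count = 0, 1, ..., 5, and a final '>= 6' state.
Total: 6 + 1 = 7. Accept = '>= 6' state.

7


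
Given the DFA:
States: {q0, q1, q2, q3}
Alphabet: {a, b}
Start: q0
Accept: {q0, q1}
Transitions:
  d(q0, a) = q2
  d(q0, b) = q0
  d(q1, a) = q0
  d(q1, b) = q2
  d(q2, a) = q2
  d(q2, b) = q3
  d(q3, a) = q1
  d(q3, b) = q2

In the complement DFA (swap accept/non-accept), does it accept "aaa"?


Trace: q0 -> q2 -> q2 -> q2
Final: q2
Original accept: {q0, q1}
Complement: q2 is not in original accept

Yes, complement accepts (original rejects)


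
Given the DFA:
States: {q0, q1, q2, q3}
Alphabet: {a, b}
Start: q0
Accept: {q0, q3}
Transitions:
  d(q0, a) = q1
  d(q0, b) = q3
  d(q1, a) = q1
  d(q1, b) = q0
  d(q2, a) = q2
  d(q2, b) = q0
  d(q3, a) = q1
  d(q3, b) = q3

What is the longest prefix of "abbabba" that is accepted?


Run the DFA, marking each prefix where the state is accepting:
  "" -> q0 [accept]
  "a" -> q1 [reject]
  "ab" -> q0 [accept]
  "abb" -> q3 [accept]
  "abba" -> q1 [reject]
  "abbab" -> q0 [accept]
  "abbabb" -> q3 [accept]
  "abbabba" -> q1 [reject]

"abbabb"


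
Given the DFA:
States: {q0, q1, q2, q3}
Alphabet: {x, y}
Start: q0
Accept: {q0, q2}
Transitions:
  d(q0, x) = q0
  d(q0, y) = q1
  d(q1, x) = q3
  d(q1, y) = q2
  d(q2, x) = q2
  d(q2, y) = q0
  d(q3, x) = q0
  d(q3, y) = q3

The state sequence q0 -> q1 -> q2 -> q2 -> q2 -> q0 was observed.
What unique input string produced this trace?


Trace back each transition to find the symbol:
  q0 --[y]--> q1
  q1 --[y]--> q2
  q2 --[x]--> q2
  q2 --[x]--> q2
  q2 --[y]--> q0

"yyxxy"


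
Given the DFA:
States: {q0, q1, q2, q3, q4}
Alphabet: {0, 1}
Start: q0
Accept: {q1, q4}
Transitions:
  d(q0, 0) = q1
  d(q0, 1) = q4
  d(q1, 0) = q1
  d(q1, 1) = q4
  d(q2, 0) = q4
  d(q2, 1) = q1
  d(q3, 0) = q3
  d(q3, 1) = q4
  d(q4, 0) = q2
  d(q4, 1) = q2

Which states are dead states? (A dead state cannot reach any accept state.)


Forward reachability from each state:
  q0 -> reaches accept state q1 (live)
  q1 -> reaches accept state q1 (live)
  q2 -> reaches accept state q1 (live)
  q3 -> reaches accept state q1 (live)
  q4 -> reaches accept state q1 (live)

None (all states can reach an accept state)


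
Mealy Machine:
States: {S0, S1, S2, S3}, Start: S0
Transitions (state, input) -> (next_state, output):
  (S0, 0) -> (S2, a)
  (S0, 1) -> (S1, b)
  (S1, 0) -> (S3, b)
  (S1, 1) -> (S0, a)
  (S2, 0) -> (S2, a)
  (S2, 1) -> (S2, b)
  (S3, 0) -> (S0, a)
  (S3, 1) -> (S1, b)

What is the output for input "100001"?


Step-by-step:
  (S0, 1) -> (S1, b)
  (S1, 0) -> (S3, b)
  (S3, 0) -> (S0, a)
  (S0, 0) -> (S2, a)
  (S2, 0) -> (S2, a)
  (S2, 1) -> (S2, b)

"bbaaab"


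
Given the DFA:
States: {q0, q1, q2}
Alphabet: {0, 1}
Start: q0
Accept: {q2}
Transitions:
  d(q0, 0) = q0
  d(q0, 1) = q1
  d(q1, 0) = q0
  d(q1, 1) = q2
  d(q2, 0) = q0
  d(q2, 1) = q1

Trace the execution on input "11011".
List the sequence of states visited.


Input: 11011
d(q0, 1) = q1
d(q1, 1) = q2
d(q2, 0) = q0
d(q0, 1) = q1
d(q1, 1) = q2


q0 -> q1 -> q2 -> q0 -> q1 -> q2


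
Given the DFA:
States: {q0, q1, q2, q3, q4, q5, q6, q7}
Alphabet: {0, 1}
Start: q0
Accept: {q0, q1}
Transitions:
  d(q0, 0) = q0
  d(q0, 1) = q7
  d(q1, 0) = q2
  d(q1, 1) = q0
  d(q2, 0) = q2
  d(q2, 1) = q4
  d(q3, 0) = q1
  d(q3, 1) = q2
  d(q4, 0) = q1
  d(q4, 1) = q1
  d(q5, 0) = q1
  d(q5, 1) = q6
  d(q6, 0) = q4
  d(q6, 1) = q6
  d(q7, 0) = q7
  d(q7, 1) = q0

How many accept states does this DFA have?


Accept states listed: {q0, q1}
Counting: q0(1) q1(2)

2


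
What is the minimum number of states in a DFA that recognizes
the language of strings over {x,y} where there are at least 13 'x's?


States: count = 0, 1, ..., 12, and a final '>= 13' state.
Total: 13 + 1 = 14. Accept = '>= 13' state.

14


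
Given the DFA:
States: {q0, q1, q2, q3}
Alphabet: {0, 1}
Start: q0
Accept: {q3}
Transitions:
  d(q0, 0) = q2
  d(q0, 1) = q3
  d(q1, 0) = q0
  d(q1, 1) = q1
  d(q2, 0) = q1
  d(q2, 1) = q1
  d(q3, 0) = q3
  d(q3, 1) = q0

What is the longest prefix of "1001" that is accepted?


Run the DFA, marking each prefix where the state is accepting:
  "" -> q0 [reject]
  "1" -> q3 [accept]
  "10" -> q3 [accept]
  "100" -> q3 [accept]
  "1001" -> q0 [reject]

"100"


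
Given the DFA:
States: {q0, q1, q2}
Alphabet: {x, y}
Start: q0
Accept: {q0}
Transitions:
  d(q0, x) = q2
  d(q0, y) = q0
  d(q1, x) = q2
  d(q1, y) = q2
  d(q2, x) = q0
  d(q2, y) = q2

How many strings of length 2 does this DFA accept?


Enumerating all length-2 strings:
  "xx" -> q0 [accept]
  "xy" -> q2 [reject]
  "yx" -> q2 [reject]
  "yy" -> q0 [accept]

2 out of 4


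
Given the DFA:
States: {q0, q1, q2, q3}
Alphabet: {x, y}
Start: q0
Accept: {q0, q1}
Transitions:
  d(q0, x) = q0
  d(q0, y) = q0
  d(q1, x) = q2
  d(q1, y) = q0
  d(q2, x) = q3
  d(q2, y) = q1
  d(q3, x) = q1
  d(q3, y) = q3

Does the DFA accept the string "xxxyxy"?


Trace: q0 -> q0 -> q0 -> q0 -> q0 -> q0 -> q0
Final state: q0
Accept states: {q0, q1}

Yes, accepted (final state q0 is an accept state)


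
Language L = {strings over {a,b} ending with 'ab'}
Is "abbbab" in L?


last two symbols = 'ab'

Yes, "abbbab" is in L


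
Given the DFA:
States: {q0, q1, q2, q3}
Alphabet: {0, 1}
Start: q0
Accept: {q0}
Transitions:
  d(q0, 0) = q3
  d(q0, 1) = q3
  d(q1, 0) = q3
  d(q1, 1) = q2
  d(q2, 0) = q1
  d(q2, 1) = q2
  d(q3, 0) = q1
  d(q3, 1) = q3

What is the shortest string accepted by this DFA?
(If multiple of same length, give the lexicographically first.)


BFS by string length (lex-first path to each state shown):
  len 0: q0<-""
Found accept state at length 0.

"" (empty string)


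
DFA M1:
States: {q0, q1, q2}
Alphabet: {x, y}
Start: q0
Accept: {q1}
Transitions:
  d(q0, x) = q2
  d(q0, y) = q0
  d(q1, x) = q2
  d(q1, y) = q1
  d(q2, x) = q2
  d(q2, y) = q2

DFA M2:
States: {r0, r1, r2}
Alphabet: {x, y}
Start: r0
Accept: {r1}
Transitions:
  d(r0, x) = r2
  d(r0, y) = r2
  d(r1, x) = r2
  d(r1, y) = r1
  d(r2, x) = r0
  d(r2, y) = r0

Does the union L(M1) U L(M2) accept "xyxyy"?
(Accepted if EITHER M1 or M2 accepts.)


M1: final=q2 accepted=False
M2: final=r2 accepted=False

No, union rejects (neither accepts)


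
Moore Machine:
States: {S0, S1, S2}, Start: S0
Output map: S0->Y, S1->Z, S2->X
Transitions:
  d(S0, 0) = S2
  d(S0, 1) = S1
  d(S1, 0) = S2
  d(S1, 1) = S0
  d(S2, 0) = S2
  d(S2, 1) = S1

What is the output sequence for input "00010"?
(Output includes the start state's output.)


Start: S0 (output Y)
  --0--> S2 (output X)
  --0--> S2 (output X)
  --0--> S2 (output X)
  --1--> S1 (output Z)
  --0--> S2 (output X)

"YXXXZX"


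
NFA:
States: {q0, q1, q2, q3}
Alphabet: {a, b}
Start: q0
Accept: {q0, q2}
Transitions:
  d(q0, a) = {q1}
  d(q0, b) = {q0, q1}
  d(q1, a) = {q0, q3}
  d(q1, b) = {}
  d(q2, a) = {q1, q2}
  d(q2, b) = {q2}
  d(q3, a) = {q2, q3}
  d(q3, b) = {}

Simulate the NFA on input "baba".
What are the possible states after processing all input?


Start: {q0}
  --b--> {q0, q1}
  --a--> {q0, q1, q3}
  --b--> {q0, q1}
  --a--> {q0, q1, q3}

{q0, q1, q3}


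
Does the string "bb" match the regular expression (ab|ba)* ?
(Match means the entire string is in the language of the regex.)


|string| = 2; first = 'b'; last = 'b'

No, "bb" does not match (ab|ba)*


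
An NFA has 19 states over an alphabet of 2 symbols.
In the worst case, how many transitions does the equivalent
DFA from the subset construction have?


Subset construction: one DFA state per subset of NFA states = 2^19 = 524288 states.
Each DFA state has 2 outgoing transitions: 524288 * 2 = 1048576

1048576


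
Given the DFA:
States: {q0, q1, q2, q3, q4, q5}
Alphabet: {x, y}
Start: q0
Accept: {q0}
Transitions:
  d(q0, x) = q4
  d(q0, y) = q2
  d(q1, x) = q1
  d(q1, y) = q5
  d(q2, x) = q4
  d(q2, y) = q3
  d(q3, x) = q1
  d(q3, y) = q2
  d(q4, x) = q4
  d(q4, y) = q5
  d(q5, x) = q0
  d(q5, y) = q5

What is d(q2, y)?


Looking up transition d(q2, y)

q3
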